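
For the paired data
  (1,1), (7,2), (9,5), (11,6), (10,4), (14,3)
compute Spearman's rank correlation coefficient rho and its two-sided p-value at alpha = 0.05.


Step 1: Rank x and y separately (midranks; no ties here).
rank(x): 1->1, 7->2, 9->3, 11->5, 10->4, 14->6
rank(y): 1->1, 2->2, 5->5, 6->6, 4->4, 3->3
Step 2: d_i = R_x(i) - R_y(i); compute d_i^2.
  (1-1)^2=0, (2-2)^2=0, (3-5)^2=4, (5-6)^2=1, (4-4)^2=0, (6-3)^2=9
sum(d^2) = 14.
Step 3: rho = 1 - 6*14 / (6*(6^2 - 1)) = 1 - 84/210 = 0.600000.
Step 4: Under H0, t = rho * sqrt((n-2)/(1-rho^2)) = 1.5000 ~ t(4).
Step 5: Two-sided p-value from the t-distribution with 4 df = 0.208000.
Step 6: alpha = 0.05. fail to reject H0.

rho = 0.6000, p = 0.208000, fail to reject H0 at alpha = 0.05.


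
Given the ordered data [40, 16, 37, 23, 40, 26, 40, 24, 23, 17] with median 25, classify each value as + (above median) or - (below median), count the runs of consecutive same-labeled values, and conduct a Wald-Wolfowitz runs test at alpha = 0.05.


Step 1: Compute median = 25; label A = above, B = below.
Labels in order: ABABAAABBB  (n_A = 5, n_B = 5)
Step 2: Count runs R = 6.
Step 3: Under H0 (random ordering), E[R] = 2*n_A*n_B/(n_A+n_B) + 1 = 2*5*5/10 + 1 = 6.0000.
        Var[R] = 2*n_A*n_B*(2*n_A*n_B - n_A - n_B) / ((n_A+n_B)^2 * (n_A+n_B-1)) = 2000/900 = 2.2222.
        SD[R] = 1.4907.
Step 4: R = E[R], so z = 0 with no continuity correction.
Step 5: Two-sided p-value via normal approximation = 2*(1 - Phi(|z|)) = 1.000000.
Step 6: alpha = 0.05. fail to reject H0.

R = 6, z = 0.0000, p = 1.000000, fail to reject H0.


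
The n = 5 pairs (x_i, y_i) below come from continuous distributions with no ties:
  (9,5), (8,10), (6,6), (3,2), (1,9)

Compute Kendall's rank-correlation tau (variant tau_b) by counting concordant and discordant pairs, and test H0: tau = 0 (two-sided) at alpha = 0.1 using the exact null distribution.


Step 1: Enumerate the 10 unordered pairs (i,j) with i<j and classify each by sign(x_j-x_i) * sign(y_j-y_i).
  (1,2):dx=-1,dy=+5->D; (1,3):dx=-3,dy=+1->D; (1,4):dx=-6,dy=-3->C; (1,5):dx=-8,dy=+4->D
  (2,3):dx=-2,dy=-4->C; (2,4):dx=-5,dy=-8->C; (2,5):dx=-7,dy=-1->C; (3,4):dx=-3,dy=-4->C
  (3,5):dx=-5,dy=+3->D; (4,5):dx=-2,dy=+7->D
Step 2: C = 5, D = 5, total pairs = 10.
Step 3: tau = (C - D)/(n(n-1)/2) = (5 - 5)/10 = 0.000000.
Step 4: Exact two-sided p-value (enumerate n! = 120 permutations of y under H0): p = 1.000000.
Step 5: alpha = 0.1. fail to reject H0.

tau_b = 0.0000 (C=5, D=5), p = 1.000000, fail to reject H0.


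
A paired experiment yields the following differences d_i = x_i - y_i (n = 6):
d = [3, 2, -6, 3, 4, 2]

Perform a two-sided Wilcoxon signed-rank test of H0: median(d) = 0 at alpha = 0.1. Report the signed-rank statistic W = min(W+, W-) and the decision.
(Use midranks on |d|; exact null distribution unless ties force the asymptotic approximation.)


Step 1: Drop any zero differences (none here) and take |d_i|.
|d| = [3, 2, 6, 3, 4, 2]
Step 2: Midrank |d_i| (ties get averaged ranks).
ranks: |3|->3.5, |2|->1.5, |6|->6, |3|->3.5, |4|->5, |2|->1.5
Step 3: Attach original signs; sum ranks with positive sign and with negative sign.
W+ = 3.5 + 1.5 + 3.5 + 5 + 1.5 = 15
W- = 6 = 6
(Check: W+ + W- = 21 should equal n(n+1)/2 = 21.)
Step 4: Test statistic W = min(W+, W-) = 6.
Step 5: Ties in |d|, so use the tie-corrected normal approximation.
        E[W] = n(n+1)/4 = 6*7/4 = 10.5.
        Tie groups: |d|=2 (t=2), |d|=3 (t=2); sum(t^3 - t) = 12.
        Var[W] = n(n+1)(2n+1)/24 - sum(t^3-t)/48 = 546/24 - 12/48 = 22.5.
        z = (W - E[W]) / sqrt(Var[W]) = (6 - 10.5) / 4.7434 = -0.9487.
        Two-sided p = 2*Phi(z) = 0.342782.
Step 6: alpha = 0.1. fail to reject H0.

W+ = 15, W- = 6, W = min = 6, p = 0.342782, fail to reject H0.


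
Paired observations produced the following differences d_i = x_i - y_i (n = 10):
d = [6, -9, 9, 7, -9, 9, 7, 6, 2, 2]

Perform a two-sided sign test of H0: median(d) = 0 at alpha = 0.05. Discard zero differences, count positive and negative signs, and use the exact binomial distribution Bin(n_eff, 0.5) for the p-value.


Step 1: Discard zero differences. Original n = 10; n_eff = number of nonzero differences = 10.
Nonzero differences (with sign): +6, -9, +9, +7, -9, +9, +7, +6, +2, +2
Step 2: Count signs: positive = 8, negative = 2.
Step 3: Under H0: P(positive) = 0.5, so the number of positives S ~ Bin(10, 0.5).
Step 4: Two-sided exact p-value = sum of Bin(10,0.5) probabilities at or below the observed probability = 0.109375.
Step 5: alpha = 0.05. fail to reject H0.

n_eff = 10, pos = 8, neg = 2, p = 0.109375, fail to reject H0.


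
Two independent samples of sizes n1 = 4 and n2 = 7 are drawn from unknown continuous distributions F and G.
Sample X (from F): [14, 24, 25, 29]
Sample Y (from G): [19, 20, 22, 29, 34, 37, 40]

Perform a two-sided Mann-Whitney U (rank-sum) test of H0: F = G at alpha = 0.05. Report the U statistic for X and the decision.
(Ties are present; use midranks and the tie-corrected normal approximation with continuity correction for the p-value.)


Step 1: Combine and sort all 11 observations; assign midranks.
sorted (value, group): (14,X), (19,Y), (20,Y), (22,Y), (24,X), (25,X), (29,X), (29,Y), (34,Y), (37,Y), (40,Y)
ranks: 14->1, 19->2, 20->3, 22->4, 24->5, 25->6, 29->7.5, 29->7.5, 34->9, 37->10, 40->11
Step 2: Rank sum for X: R1 = 1 + 5 + 6 + 7.5 = 19.5.
Step 3: U_X = R1 - n1(n1+1)/2 = 19.5 - 4*5/2 = 19.5 - 10 = 9.5.
       U_Y = n1*n2 - U_X = 28 - 9.5 = 18.5.
Step 4: Ties are present, so use the tie-corrected normal approximation (with continuity correction) for the p-value.
Step 5: p-value = 0.448659; compare to alpha = 0.05. fail to reject H0.

U_X = 9.5, p = 0.448659, fail to reject H0 at alpha = 0.05.


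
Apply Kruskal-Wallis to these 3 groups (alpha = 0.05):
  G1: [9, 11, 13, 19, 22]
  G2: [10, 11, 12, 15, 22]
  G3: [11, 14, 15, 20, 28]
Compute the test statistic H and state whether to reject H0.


Step 1: Combine all N = 15 observations and assign midranks.
sorted (value, group, rank): (9,G1,1), (10,G2,2), (11,G1,4), (11,G2,4), (11,G3,4), (12,G2,6), (13,G1,7), (14,G3,8), (15,G2,9.5), (15,G3,9.5), (19,G1,11), (20,G3,12), (22,G1,13.5), (22,G2,13.5), (28,G3,15)
Step 2: Sum ranks within each group.
R_1 = 36.5 (n_1 = 5)
R_2 = 35 (n_2 = 5)
R_3 = 48.5 (n_3 = 5)
Step 3: H = 12/(N(N+1)) * sum(R_i^2/n_i) - 3(N+1)
     = 12/(15*16) * (36.5^2/5 + 35^2/5 + 48.5^2/5) - 3*16
     = 0.050000 * 981.9 - 48
     = 1.095000.
Step 4: Ties present; correction factor C = 1 - 36/(15^3 - 15) = 0.989286. Corrected H = 1.095000 / 0.989286 = 1.106859.
Step 5: Under H0, H ~ chi^2(2); p-value = 0.574974.
Step 6: alpha = 0.05. fail to reject H0.

H = 1.1069, df = 2, p = 0.574974, fail to reject H0.


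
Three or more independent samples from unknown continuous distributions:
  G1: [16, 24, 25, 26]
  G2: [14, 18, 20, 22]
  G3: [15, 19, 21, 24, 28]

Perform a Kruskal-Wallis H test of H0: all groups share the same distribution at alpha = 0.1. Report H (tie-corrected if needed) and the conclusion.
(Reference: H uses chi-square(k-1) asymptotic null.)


Step 1: Combine all N = 13 observations and assign midranks.
sorted (value, group, rank): (14,G2,1), (15,G3,2), (16,G1,3), (18,G2,4), (19,G3,5), (20,G2,6), (21,G3,7), (22,G2,8), (24,G1,9.5), (24,G3,9.5), (25,G1,11), (26,G1,12), (28,G3,13)
Step 2: Sum ranks within each group.
R_1 = 35.5 (n_1 = 4)
R_2 = 19 (n_2 = 4)
R_3 = 36.5 (n_3 = 5)
Step 3: H = 12/(N(N+1)) * sum(R_i^2/n_i) - 3(N+1)
     = 12/(13*14) * (35.5^2/4 + 19^2/4 + 36.5^2/5) - 3*14
     = 0.065934 * 671.763 - 42
     = 2.292033.
Step 4: Ties present; correction factor C = 1 - 6/(13^3 - 13) = 0.997253. Corrected H = 2.292033 / 0.997253 = 2.298347.
Step 5: Under H0, H ~ chi^2(2); p-value = 0.316899.
Step 6: alpha = 0.1. fail to reject H0.

H = 2.2983, df = 2, p = 0.316899, fail to reject H0.


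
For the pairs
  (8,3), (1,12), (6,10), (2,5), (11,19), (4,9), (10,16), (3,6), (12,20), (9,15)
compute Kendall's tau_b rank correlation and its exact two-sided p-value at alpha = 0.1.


Step 1: Enumerate the 45 unordered pairs (i,j) with i<j and classify each by sign(x_j-x_i) * sign(y_j-y_i).
  (1,2):dx=-7,dy=+9->D; (1,3):dx=-2,dy=+7->D; (1,4):dx=-6,dy=+2->D; (1,5):dx=+3,dy=+16->C
  (1,6):dx=-4,dy=+6->D; (1,7):dx=+2,dy=+13->C; (1,8):dx=-5,dy=+3->D; (1,9):dx=+4,dy=+17->C
  (1,10):dx=+1,dy=+12->C; (2,3):dx=+5,dy=-2->D; (2,4):dx=+1,dy=-7->D; (2,5):dx=+10,dy=+7->C
  (2,6):dx=+3,dy=-3->D; (2,7):dx=+9,dy=+4->C; (2,8):dx=+2,dy=-6->D; (2,9):dx=+11,dy=+8->C
  (2,10):dx=+8,dy=+3->C; (3,4):dx=-4,dy=-5->C; (3,5):dx=+5,dy=+9->C; (3,6):dx=-2,dy=-1->C
  (3,7):dx=+4,dy=+6->C; (3,8):dx=-3,dy=-4->C; (3,9):dx=+6,dy=+10->C; (3,10):dx=+3,dy=+5->C
  (4,5):dx=+9,dy=+14->C; (4,6):dx=+2,dy=+4->C; (4,7):dx=+8,dy=+11->C; (4,8):dx=+1,dy=+1->C
  (4,9):dx=+10,dy=+15->C; (4,10):dx=+7,dy=+10->C; (5,6):dx=-7,dy=-10->C; (5,7):dx=-1,dy=-3->C
  (5,8):dx=-8,dy=-13->C; (5,9):dx=+1,dy=+1->C; (5,10):dx=-2,dy=-4->C; (6,7):dx=+6,dy=+7->C
  (6,8):dx=-1,dy=-3->C; (6,9):dx=+8,dy=+11->C; (6,10):dx=+5,dy=+6->C; (7,8):dx=-7,dy=-10->C
  (7,9):dx=+2,dy=+4->C; (7,10):dx=-1,dy=-1->C; (8,9):dx=+9,dy=+14->C; (8,10):dx=+6,dy=+9->C
  (9,10):dx=-3,dy=-5->C
Step 2: C = 36, D = 9, total pairs = 45.
Step 3: tau = (C - D)/(n(n-1)/2) = (36 - 9)/45 = 0.600000.
Step 4: Exact two-sided p-value (enumerate n! = 3628800 permutations of y under H0): p = 0.016666.
Step 5: alpha = 0.1. reject H0.

tau_b = 0.6000 (C=36, D=9), p = 0.016666, reject H0.


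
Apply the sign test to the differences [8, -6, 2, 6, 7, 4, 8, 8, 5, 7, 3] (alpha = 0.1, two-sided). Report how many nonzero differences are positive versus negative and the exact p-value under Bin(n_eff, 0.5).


Step 1: Discard zero differences. Original n = 11; n_eff = number of nonzero differences = 11.
Nonzero differences (with sign): +8, -6, +2, +6, +7, +4, +8, +8, +5, +7, +3
Step 2: Count signs: positive = 10, negative = 1.
Step 3: Under H0: P(positive) = 0.5, so the number of positives S ~ Bin(11, 0.5).
Step 4: Two-sided exact p-value = sum of Bin(11,0.5) probabilities at or below the observed probability = 0.011719.
Step 5: alpha = 0.1. reject H0.

n_eff = 11, pos = 10, neg = 1, p = 0.011719, reject H0.


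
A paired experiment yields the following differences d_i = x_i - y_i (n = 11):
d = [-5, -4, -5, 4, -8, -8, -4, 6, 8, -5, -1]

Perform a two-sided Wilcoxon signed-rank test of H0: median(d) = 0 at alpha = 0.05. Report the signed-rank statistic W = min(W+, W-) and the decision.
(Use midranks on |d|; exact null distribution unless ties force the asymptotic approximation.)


Step 1: Drop any zero differences (none here) and take |d_i|.
|d| = [5, 4, 5, 4, 8, 8, 4, 6, 8, 5, 1]
Step 2: Midrank |d_i| (ties get averaged ranks).
ranks: |5|->6, |4|->3, |5|->6, |4|->3, |8|->10, |8|->10, |4|->3, |6|->8, |8|->10, |5|->6, |1|->1
Step 3: Attach original signs; sum ranks with positive sign and with negative sign.
W+ = 3 + 8 + 10 = 21
W- = 6 + 3 + 6 + 10 + 10 + 3 + 6 + 1 = 45
(Check: W+ + W- = 66 should equal n(n+1)/2 = 66.)
Step 4: Test statistic W = min(W+, W-) = 21.
Step 5: Ties in |d|, so use the tie-corrected normal approximation.
        E[W] = n(n+1)/4 = 11*12/4 = 33.
        Tie groups: |d|=4 (t=3), |d|=5 (t=3), |d|=8 (t=3); sum(t^3 - t) = 72.
        Var[W] = n(n+1)(2n+1)/24 - sum(t^3-t)/48 = 3036/24 - 72/48 = 125.
        z = (W - E[W]) / sqrt(Var[W]) = (21 - 33) / 11.1803 = -1.0733.
        Two-sided p = 2*Phi(z) = 0.283131.
Step 6: alpha = 0.05. fail to reject H0.

W+ = 21, W- = 45, W = min = 21, p = 0.283131, fail to reject H0.


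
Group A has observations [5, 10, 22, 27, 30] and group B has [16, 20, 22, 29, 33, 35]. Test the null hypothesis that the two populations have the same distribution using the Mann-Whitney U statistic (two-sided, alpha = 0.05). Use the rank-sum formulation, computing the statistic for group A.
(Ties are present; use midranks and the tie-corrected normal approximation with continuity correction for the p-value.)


Step 1: Combine and sort all 11 observations; assign midranks.
sorted (value, group): (5,X), (10,X), (16,Y), (20,Y), (22,X), (22,Y), (27,X), (29,Y), (30,X), (33,Y), (35,Y)
ranks: 5->1, 10->2, 16->3, 20->4, 22->5.5, 22->5.5, 27->7, 29->8, 30->9, 33->10, 35->11
Step 2: Rank sum for X: R1 = 1 + 2 + 5.5 + 7 + 9 = 24.5.
Step 3: U_X = R1 - n1(n1+1)/2 = 24.5 - 5*6/2 = 24.5 - 15 = 9.5.
       U_Y = n1*n2 - U_X = 30 - 9.5 = 20.5.
Step 4: Ties are present, so use the tie-corrected normal approximation (with continuity correction) for the p-value.
Step 5: p-value = 0.360216; compare to alpha = 0.05. fail to reject H0.

U_X = 9.5, p = 0.360216, fail to reject H0 at alpha = 0.05.


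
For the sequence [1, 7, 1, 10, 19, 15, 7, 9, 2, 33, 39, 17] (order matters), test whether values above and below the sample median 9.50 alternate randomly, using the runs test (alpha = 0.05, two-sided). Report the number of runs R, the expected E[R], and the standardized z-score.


Step 1: Compute median = 9.50; label A = above, B = below.
Labels in order: BBBAAABBBAAA  (n_A = 6, n_B = 6)
Step 2: Count runs R = 4.
Step 3: Under H0 (random ordering), E[R] = 2*n_A*n_B/(n_A+n_B) + 1 = 2*6*6/12 + 1 = 7.0000.
        Var[R] = 2*n_A*n_B*(2*n_A*n_B - n_A - n_B) / ((n_A+n_B)^2 * (n_A+n_B-1)) = 4320/1584 = 2.7273.
        SD[R] = 1.6514.
Step 4: Continuity-corrected z = (R + 0.5 - E[R]) / SD[R] = (4 + 0.5 - 7.0000) / 1.6514 = -1.5138.
Step 5: Two-sided p-value via normal approximation = 2*(1 - Phi(|z|)) = 0.130070.
Step 6: alpha = 0.05. fail to reject H0.

R = 4, z = -1.5138, p = 0.130070, fail to reject H0.


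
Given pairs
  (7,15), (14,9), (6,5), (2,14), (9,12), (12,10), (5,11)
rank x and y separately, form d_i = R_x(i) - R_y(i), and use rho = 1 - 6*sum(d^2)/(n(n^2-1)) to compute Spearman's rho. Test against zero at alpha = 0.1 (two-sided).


Step 1: Rank x and y separately (midranks; no ties here).
rank(x): 7->4, 14->7, 6->3, 2->1, 9->5, 12->6, 5->2
rank(y): 15->7, 9->2, 5->1, 14->6, 12->5, 10->3, 11->4
Step 2: d_i = R_x(i) - R_y(i); compute d_i^2.
  (4-7)^2=9, (7-2)^2=25, (3-1)^2=4, (1-6)^2=25, (5-5)^2=0, (6-3)^2=9, (2-4)^2=4
sum(d^2) = 76.
Step 3: rho = 1 - 6*76 / (7*(7^2 - 1)) = 1 - 456/336 = -0.357143.
Step 4: Under H0, t = rho * sqrt((n-2)/(1-rho^2)) = -0.8550 ~ t(5).
Step 5: Two-sided p-value from the t-distribution with 5 df = 0.431611.
Step 6: alpha = 0.1. fail to reject H0.

rho = -0.3571, p = 0.431611, fail to reject H0 at alpha = 0.1.


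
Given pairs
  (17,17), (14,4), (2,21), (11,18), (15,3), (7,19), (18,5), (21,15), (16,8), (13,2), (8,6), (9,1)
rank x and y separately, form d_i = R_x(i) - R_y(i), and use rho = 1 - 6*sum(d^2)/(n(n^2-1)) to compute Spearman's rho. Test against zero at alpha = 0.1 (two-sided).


Step 1: Rank x and y separately (midranks; no ties here).
rank(x): 17->10, 14->7, 2->1, 11->5, 15->8, 7->2, 18->11, 21->12, 16->9, 13->6, 8->3, 9->4
rank(y): 17->9, 4->4, 21->12, 18->10, 3->3, 19->11, 5->5, 15->8, 8->7, 2->2, 6->6, 1->1
Step 2: d_i = R_x(i) - R_y(i); compute d_i^2.
  (10-9)^2=1, (7-4)^2=9, (1-12)^2=121, (5-10)^2=25, (8-3)^2=25, (2-11)^2=81, (11-5)^2=36, (12-8)^2=16, (9-7)^2=4, (6-2)^2=16, (3-6)^2=9, (4-1)^2=9
sum(d^2) = 352.
Step 3: rho = 1 - 6*352 / (12*(12^2 - 1)) = 1 - 2112/1716 = -0.230769.
Step 4: Under H0, t = rho * sqrt((n-2)/(1-rho^2)) = -0.7500 ~ t(10).
Step 5: Two-sided p-value from the t-distribution with 10 df = 0.470532.
Step 6: alpha = 0.1. fail to reject H0.

rho = -0.2308, p = 0.470532, fail to reject H0 at alpha = 0.1.


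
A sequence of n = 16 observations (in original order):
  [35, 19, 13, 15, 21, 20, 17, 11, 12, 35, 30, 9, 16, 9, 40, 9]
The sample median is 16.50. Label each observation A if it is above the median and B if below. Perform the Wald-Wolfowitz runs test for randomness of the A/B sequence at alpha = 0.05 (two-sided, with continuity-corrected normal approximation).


Step 1: Compute median = 16.50; label A = above, B = below.
Labels in order: AABBAAABBAABBBAB  (n_A = 8, n_B = 8)
Step 2: Count runs R = 8.
Step 3: Under H0 (random ordering), E[R] = 2*n_A*n_B/(n_A+n_B) + 1 = 2*8*8/16 + 1 = 9.0000.
        Var[R] = 2*n_A*n_B*(2*n_A*n_B - n_A - n_B) / ((n_A+n_B)^2 * (n_A+n_B-1)) = 14336/3840 = 3.7333.
        SD[R] = 1.9322.
Step 4: Continuity-corrected z = (R + 0.5 - E[R]) / SD[R] = (8 + 0.5 - 9.0000) / 1.9322 = -0.2588.
Step 5: Two-sided p-value via normal approximation = 2*(1 - Phi(|z|)) = 0.795809.
Step 6: alpha = 0.05. fail to reject H0.

R = 8, z = -0.2588, p = 0.795809, fail to reject H0.


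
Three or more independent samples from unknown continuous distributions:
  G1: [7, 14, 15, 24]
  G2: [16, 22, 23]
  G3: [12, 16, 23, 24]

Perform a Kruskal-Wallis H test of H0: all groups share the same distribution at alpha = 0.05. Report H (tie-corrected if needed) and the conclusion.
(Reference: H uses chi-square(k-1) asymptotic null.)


Step 1: Combine all N = 11 observations and assign midranks.
sorted (value, group, rank): (7,G1,1), (12,G3,2), (14,G1,3), (15,G1,4), (16,G2,5.5), (16,G3,5.5), (22,G2,7), (23,G2,8.5), (23,G3,8.5), (24,G1,10.5), (24,G3,10.5)
Step 2: Sum ranks within each group.
R_1 = 18.5 (n_1 = 4)
R_2 = 21 (n_2 = 3)
R_3 = 26.5 (n_3 = 4)
Step 3: H = 12/(N(N+1)) * sum(R_i^2/n_i) - 3(N+1)
     = 12/(11*12) * (18.5^2/4 + 21^2/3 + 26.5^2/4) - 3*12
     = 0.090909 * 408.125 - 36
     = 1.102273.
Step 4: Ties present; correction factor C = 1 - 18/(11^3 - 11) = 0.986364. Corrected H = 1.102273 / 0.986364 = 1.117512.
Step 5: Under H0, H ~ chi^2(2); p-value = 0.571920.
Step 6: alpha = 0.05. fail to reject H0.

H = 1.1175, df = 2, p = 0.571920, fail to reject H0.


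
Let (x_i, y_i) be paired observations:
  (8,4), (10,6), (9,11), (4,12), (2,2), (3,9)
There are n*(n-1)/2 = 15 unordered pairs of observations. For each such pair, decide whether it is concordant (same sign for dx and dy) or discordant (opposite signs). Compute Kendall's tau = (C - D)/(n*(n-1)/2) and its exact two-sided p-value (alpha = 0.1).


Step 1: Enumerate the 15 unordered pairs (i,j) with i<j and classify each by sign(x_j-x_i) * sign(y_j-y_i).
  (1,2):dx=+2,dy=+2->C; (1,3):dx=+1,dy=+7->C; (1,4):dx=-4,dy=+8->D; (1,5):dx=-6,dy=-2->C
  (1,6):dx=-5,dy=+5->D; (2,3):dx=-1,dy=+5->D; (2,4):dx=-6,dy=+6->D; (2,5):dx=-8,dy=-4->C
  (2,6):dx=-7,dy=+3->D; (3,4):dx=-5,dy=+1->D; (3,5):dx=-7,dy=-9->C; (3,6):dx=-6,dy=-2->C
  (4,5):dx=-2,dy=-10->C; (4,6):dx=-1,dy=-3->C; (5,6):dx=+1,dy=+7->C
Step 2: C = 9, D = 6, total pairs = 15.
Step 3: tau = (C - D)/(n(n-1)/2) = (9 - 6)/15 = 0.200000.
Step 4: Exact two-sided p-value (enumerate n! = 720 permutations of y under H0): p = 0.719444.
Step 5: alpha = 0.1. fail to reject H0.

tau_b = 0.2000 (C=9, D=6), p = 0.719444, fail to reject H0.


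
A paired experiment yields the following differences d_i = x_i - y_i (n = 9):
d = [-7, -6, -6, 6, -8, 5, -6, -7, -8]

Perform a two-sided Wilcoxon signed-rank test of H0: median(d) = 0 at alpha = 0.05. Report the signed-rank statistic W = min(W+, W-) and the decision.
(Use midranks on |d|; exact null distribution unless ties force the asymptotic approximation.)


Step 1: Drop any zero differences (none here) and take |d_i|.
|d| = [7, 6, 6, 6, 8, 5, 6, 7, 8]
Step 2: Midrank |d_i| (ties get averaged ranks).
ranks: |7|->6.5, |6|->3.5, |6|->3.5, |6|->3.5, |8|->8.5, |5|->1, |6|->3.5, |7|->6.5, |8|->8.5
Step 3: Attach original signs; sum ranks with positive sign and with negative sign.
W+ = 3.5 + 1 = 4.5
W- = 6.5 + 3.5 + 3.5 + 8.5 + 3.5 + 6.5 + 8.5 = 40.5
(Check: W+ + W- = 45 should equal n(n+1)/2 = 45.)
Step 4: Test statistic W = min(W+, W-) = 4.5.
Step 5: Ties in |d|, so use the tie-corrected normal approximation.
        E[W] = n(n+1)/4 = 9*10/4 = 22.5.
        Tie groups: |d|=6 (t=4), |d|=7 (t=2), |d|=8 (t=2); sum(t^3 - t) = 72.
        Var[W] = n(n+1)(2n+1)/24 - sum(t^3-t)/48 = 1710/24 - 72/48 = 69.75.
        z = (W - E[W]) / sqrt(Var[W]) = (4.5 - 22.5) / 8.3516 = -2.1553.
        Two-sided p = 2*Phi(z) = 0.031141.
Step 6: alpha = 0.05. reject H0.

W+ = 4.5, W- = 40.5, W = min = 4.5, p = 0.031141, reject H0.


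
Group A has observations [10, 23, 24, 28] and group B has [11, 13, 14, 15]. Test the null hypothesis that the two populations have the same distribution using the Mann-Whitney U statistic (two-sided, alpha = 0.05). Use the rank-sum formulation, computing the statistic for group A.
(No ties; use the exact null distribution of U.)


Step 1: Combine and sort all 8 observations; assign midranks.
sorted (value, group): (10,X), (11,Y), (13,Y), (14,Y), (15,Y), (23,X), (24,X), (28,X)
ranks: 10->1, 11->2, 13->3, 14->4, 15->5, 23->6, 24->7, 28->8
Step 2: Rank sum for X: R1 = 1 + 6 + 7 + 8 = 22.
Step 3: U_X = R1 - n1(n1+1)/2 = 22 - 4*5/2 = 22 - 10 = 12.
       U_Y = n1*n2 - U_X = 16 - 12 = 4.
Step 4: No ties, so the exact null distribution of U (based on enumerating the C(8,4) = 70 equally likely rank assignments) gives the two-sided p-value.
Step 5: p-value = 0.342857; compare to alpha = 0.05. fail to reject H0.

U_X = 12, p = 0.342857, fail to reject H0 at alpha = 0.05.


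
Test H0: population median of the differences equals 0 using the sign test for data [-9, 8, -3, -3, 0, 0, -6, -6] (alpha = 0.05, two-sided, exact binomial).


Step 1: Discard zero differences. Original n = 8; n_eff = number of nonzero differences = 6.
Nonzero differences (with sign): -9, +8, -3, -3, -6, -6
Step 2: Count signs: positive = 1, negative = 5.
Step 3: Under H0: P(positive) = 0.5, so the number of positives S ~ Bin(6, 0.5).
Step 4: Two-sided exact p-value = sum of Bin(6,0.5) probabilities at or below the observed probability = 0.218750.
Step 5: alpha = 0.05. fail to reject H0.

n_eff = 6, pos = 1, neg = 5, p = 0.218750, fail to reject H0.


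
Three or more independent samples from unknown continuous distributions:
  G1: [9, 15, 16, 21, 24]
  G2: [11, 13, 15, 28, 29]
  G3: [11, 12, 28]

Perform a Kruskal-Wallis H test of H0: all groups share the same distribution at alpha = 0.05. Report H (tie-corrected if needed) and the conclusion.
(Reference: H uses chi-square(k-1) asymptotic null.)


Step 1: Combine all N = 13 observations and assign midranks.
sorted (value, group, rank): (9,G1,1), (11,G2,2.5), (11,G3,2.5), (12,G3,4), (13,G2,5), (15,G1,6.5), (15,G2,6.5), (16,G1,8), (21,G1,9), (24,G1,10), (28,G2,11.5), (28,G3,11.5), (29,G2,13)
Step 2: Sum ranks within each group.
R_1 = 34.5 (n_1 = 5)
R_2 = 38.5 (n_2 = 5)
R_3 = 18 (n_3 = 3)
Step 3: H = 12/(N(N+1)) * sum(R_i^2/n_i) - 3(N+1)
     = 12/(13*14) * (34.5^2/5 + 38.5^2/5 + 18^2/3) - 3*14
     = 0.065934 * 642.5 - 42
     = 0.362637.
Step 4: Ties present; correction factor C = 1 - 18/(13^3 - 13) = 0.991758. Corrected H = 0.362637 / 0.991758 = 0.365651.
Step 5: Under H0, H ~ chi^2(2); p-value = 0.832913.
Step 6: alpha = 0.05. fail to reject H0.

H = 0.3657, df = 2, p = 0.832913, fail to reject H0.


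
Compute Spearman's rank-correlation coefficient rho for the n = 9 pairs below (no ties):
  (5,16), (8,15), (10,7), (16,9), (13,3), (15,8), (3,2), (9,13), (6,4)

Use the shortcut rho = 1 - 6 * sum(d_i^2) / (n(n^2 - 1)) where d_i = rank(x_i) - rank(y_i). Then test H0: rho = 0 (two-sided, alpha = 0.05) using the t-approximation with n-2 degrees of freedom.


Step 1: Rank x and y separately (midranks; no ties here).
rank(x): 5->2, 8->4, 10->6, 16->9, 13->7, 15->8, 3->1, 9->5, 6->3
rank(y): 16->9, 15->8, 7->4, 9->6, 3->2, 8->5, 2->1, 13->7, 4->3
Step 2: d_i = R_x(i) - R_y(i); compute d_i^2.
  (2-9)^2=49, (4-8)^2=16, (6-4)^2=4, (9-6)^2=9, (7-2)^2=25, (8-5)^2=9, (1-1)^2=0, (5-7)^2=4, (3-3)^2=0
sum(d^2) = 116.
Step 3: rho = 1 - 6*116 / (9*(9^2 - 1)) = 1 - 696/720 = 0.033333.
Step 4: Under H0, t = rho * sqrt((n-2)/(1-rho^2)) = 0.0882 ~ t(7).
Step 5: Two-sided p-value from the t-distribution with 7 df = 0.932157.
Step 6: alpha = 0.05. fail to reject H0.

rho = 0.0333, p = 0.932157, fail to reject H0 at alpha = 0.05.


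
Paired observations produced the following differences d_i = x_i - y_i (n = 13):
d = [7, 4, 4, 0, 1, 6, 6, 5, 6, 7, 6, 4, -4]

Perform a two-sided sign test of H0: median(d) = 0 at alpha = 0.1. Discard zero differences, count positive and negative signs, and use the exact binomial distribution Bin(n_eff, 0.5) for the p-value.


Step 1: Discard zero differences. Original n = 13; n_eff = number of nonzero differences = 12.
Nonzero differences (with sign): +7, +4, +4, +1, +6, +6, +5, +6, +7, +6, +4, -4
Step 2: Count signs: positive = 11, negative = 1.
Step 3: Under H0: P(positive) = 0.5, so the number of positives S ~ Bin(12, 0.5).
Step 4: Two-sided exact p-value = sum of Bin(12,0.5) probabilities at or below the observed probability = 0.006348.
Step 5: alpha = 0.1. reject H0.

n_eff = 12, pos = 11, neg = 1, p = 0.006348, reject H0.


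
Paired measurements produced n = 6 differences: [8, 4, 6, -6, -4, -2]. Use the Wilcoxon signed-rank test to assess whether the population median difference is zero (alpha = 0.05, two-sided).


Step 1: Drop any zero differences (none here) and take |d_i|.
|d| = [8, 4, 6, 6, 4, 2]
Step 2: Midrank |d_i| (ties get averaged ranks).
ranks: |8|->6, |4|->2.5, |6|->4.5, |6|->4.5, |4|->2.5, |2|->1
Step 3: Attach original signs; sum ranks with positive sign and with negative sign.
W+ = 6 + 2.5 + 4.5 = 13
W- = 4.5 + 2.5 + 1 = 8
(Check: W+ + W- = 21 should equal n(n+1)/2 = 21.)
Step 4: Test statistic W = min(W+, W-) = 8.
Step 5: Ties in |d|, so use the tie-corrected normal approximation.
        E[W] = n(n+1)/4 = 6*7/4 = 10.5.
        Tie groups: |d|=4 (t=2), |d|=6 (t=2); sum(t^3 - t) = 12.
        Var[W] = n(n+1)(2n+1)/24 - sum(t^3-t)/48 = 546/24 - 12/48 = 22.5.
        z = (W - E[W]) / sqrt(Var[W]) = (8 - 10.5) / 4.7434 = -0.5270.
        Two-sided p = 2*Phi(z) = 0.598161.
Step 6: alpha = 0.05. fail to reject H0.

W+ = 13, W- = 8, W = min = 8, p = 0.598161, fail to reject H0.


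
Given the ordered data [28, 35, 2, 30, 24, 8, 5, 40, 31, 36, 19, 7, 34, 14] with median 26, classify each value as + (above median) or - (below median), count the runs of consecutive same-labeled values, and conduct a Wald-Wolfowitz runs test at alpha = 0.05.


Step 1: Compute median = 26; label A = above, B = below.
Labels in order: AABABBBAAABBAB  (n_A = 7, n_B = 7)
Step 2: Count runs R = 8.
Step 3: Under H0 (random ordering), E[R] = 2*n_A*n_B/(n_A+n_B) + 1 = 2*7*7/14 + 1 = 8.0000.
        Var[R] = 2*n_A*n_B*(2*n_A*n_B - n_A - n_B) / ((n_A+n_B)^2 * (n_A+n_B-1)) = 8232/2548 = 3.2308.
        SD[R] = 1.7974.
Step 4: R = E[R], so z = 0 with no continuity correction.
Step 5: Two-sided p-value via normal approximation = 2*(1 - Phi(|z|)) = 1.000000.
Step 6: alpha = 0.05. fail to reject H0.

R = 8, z = 0.0000, p = 1.000000, fail to reject H0.


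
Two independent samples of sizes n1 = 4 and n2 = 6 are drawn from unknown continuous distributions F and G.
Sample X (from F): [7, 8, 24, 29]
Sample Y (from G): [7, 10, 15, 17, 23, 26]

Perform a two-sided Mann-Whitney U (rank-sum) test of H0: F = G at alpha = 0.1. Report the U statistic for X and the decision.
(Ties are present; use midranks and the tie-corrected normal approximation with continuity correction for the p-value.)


Step 1: Combine and sort all 10 observations; assign midranks.
sorted (value, group): (7,X), (7,Y), (8,X), (10,Y), (15,Y), (17,Y), (23,Y), (24,X), (26,Y), (29,X)
ranks: 7->1.5, 7->1.5, 8->3, 10->4, 15->5, 17->6, 23->7, 24->8, 26->9, 29->10
Step 2: Rank sum for X: R1 = 1.5 + 3 + 8 + 10 = 22.5.
Step 3: U_X = R1 - n1(n1+1)/2 = 22.5 - 4*5/2 = 22.5 - 10 = 12.5.
       U_Y = n1*n2 - U_X = 24 - 12.5 = 11.5.
Step 4: Ties are present, so use the tie-corrected normal approximation (with continuity correction) for the p-value.
Step 5: p-value = 1.000000; compare to alpha = 0.1. fail to reject H0.

U_X = 12.5, p = 1.000000, fail to reject H0 at alpha = 0.1.


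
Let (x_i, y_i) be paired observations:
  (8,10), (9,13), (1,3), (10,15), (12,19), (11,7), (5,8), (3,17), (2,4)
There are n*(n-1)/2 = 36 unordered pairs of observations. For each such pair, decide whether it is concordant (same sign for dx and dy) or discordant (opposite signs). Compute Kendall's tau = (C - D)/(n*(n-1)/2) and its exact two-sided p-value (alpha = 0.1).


Step 1: Enumerate the 36 unordered pairs (i,j) with i<j and classify each by sign(x_j-x_i) * sign(y_j-y_i).
  (1,2):dx=+1,dy=+3->C; (1,3):dx=-7,dy=-7->C; (1,4):dx=+2,dy=+5->C; (1,5):dx=+4,dy=+9->C
  (1,6):dx=+3,dy=-3->D; (1,7):dx=-3,dy=-2->C; (1,8):dx=-5,dy=+7->D; (1,9):dx=-6,dy=-6->C
  (2,3):dx=-8,dy=-10->C; (2,4):dx=+1,dy=+2->C; (2,5):dx=+3,dy=+6->C; (2,6):dx=+2,dy=-6->D
  (2,7):dx=-4,dy=-5->C; (2,8):dx=-6,dy=+4->D; (2,9):dx=-7,dy=-9->C; (3,4):dx=+9,dy=+12->C
  (3,5):dx=+11,dy=+16->C; (3,6):dx=+10,dy=+4->C; (3,7):dx=+4,dy=+5->C; (3,8):dx=+2,dy=+14->C
  (3,9):dx=+1,dy=+1->C; (4,5):dx=+2,dy=+4->C; (4,6):dx=+1,dy=-8->D; (4,7):dx=-5,dy=-7->C
  (4,8):dx=-7,dy=+2->D; (4,9):dx=-8,dy=-11->C; (5,6):dx=-1,dy=-12->C; (5,7):dx=-7,dy=-11->C
  (5,8):dx=-9,dy=-2->C; (5,9):dx=-10,dy=-15->C; (6,7):dx=-6,dy=+1->D; (6,8):dx=-8,dy=+10->D
  (6,9):dx=-9,dy=-3->C; (7,8):dx=-2,dy=+9->D; (7,9):dx=-3,dy=-4->C; (8,9):dx=-1,dy=-13->C
Step 2: C = 27, D = 9, total pairs = 36.
Step 3: tau = (C - D)/(n(n-1)/2) = (27 - 9)/36 = 0.500000.
Step 4: Exact two-sided p-value (enumerate n! = 362880 permutations of y under H0): p = 0.075176.
Step 5: alpha = 0.1. reject H0.

tau_b = 0.5000 (C=27, D=9), p = 0.075176, reject H0.


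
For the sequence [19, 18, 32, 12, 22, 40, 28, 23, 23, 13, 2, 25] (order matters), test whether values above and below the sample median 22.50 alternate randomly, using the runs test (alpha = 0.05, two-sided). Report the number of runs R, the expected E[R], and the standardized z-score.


Step 1: Compute median = 22.50; label A = above, B = below.
Labels in order: BBABBAAAABBA  (n_A = 6, n_B = 6)
Step 2: Count runs R = 6.
Step 3: Under H0 (random ordering), E[R] = 2*n_A*n_B/(n_A+n_B) + 1 = 2*6*6/12 + 1 = 7.0000.
        Var[R] = 2*n_A*n_B*(2*n_A*n_B - n_A - n_B) / ((n_A+n_B)^2 * (n_A+n_B-1)) = 4320/1584 = 2.7273.
        SD[R] = 1.6514.
Step 4: Continuity-corrected z = (R + 0.5 - E[R]) / SD[R] = (6 + 0.5 - 7.0000) / 1.6514 = -0.3028.
Step 5: Two-sided p-value via normal approximation = 2*(1 - Phi(|z|)) = 0.762069.
Step 6: alpha = 0.05. fail to reject H0.

R = 6, z = -0.3028, p = 0.762069, fail to reject H0.


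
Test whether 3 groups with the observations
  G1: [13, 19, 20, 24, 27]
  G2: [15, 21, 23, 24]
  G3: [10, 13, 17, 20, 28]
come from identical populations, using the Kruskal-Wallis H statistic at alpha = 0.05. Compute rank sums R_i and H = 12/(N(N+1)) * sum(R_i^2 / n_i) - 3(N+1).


Step 1: Combine all N = 14 observations and assign midranks.
sorted (value, group, rank): (10,G3,1), (13,G1,2.5), (13,G3,2.5), (15,G2,4), (17,G3,5), (19,G1,6), (20,G1,7.5), (20,G3,7.5), (21,G2,9), (23,G2,10), (24,G1,11.5), (24,G2,11.5), (27,G1,13), (28,G3,14)
Step 2: Sum ranks within each group.
R_1 = 40.5 (n_1 = 5)
R_2 = 34.5 (n_2 = 4)
R_3 = 30 (n_3 = 5)
Step 3: H = 12/(N(N+1)) * sum(R_i^2/n_i) - 3(N+1)
     = 12/(14*15) * (40.5^2/5 + 34.5^2/4 + 30^2/5) - 3*15
     = 0.057143 * 805.612 - 45
     = 1.035000.
Step 4: Ties present; correction factor C = 1 - 18/(14^3 - 14) = 0.993407. Corrected H = 1.035000 / 0.993407 = 1.041869.
Step 5: Under H0, H ~ chi^2(2); p-value = 0.593965.
Step 6: alpha = 0.05. fail to reject H0.

H = 1.0419, df = 2, p = 0.593965, fail to reject H0.


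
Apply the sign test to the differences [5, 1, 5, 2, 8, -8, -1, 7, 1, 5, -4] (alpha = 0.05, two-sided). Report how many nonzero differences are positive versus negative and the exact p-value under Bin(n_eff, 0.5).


Step 1: Discard zero differences. Original n = 11; n_eff = number of nonzero differences = 11.
Nonzero differences (with sign): +5, +1, +5, +2, +8, -8, -1, +7, +1, +5, -4
Step 2: Count signs: positive = 8, negative = 3.
Step 3: Under H0: P(positive) = 0.5, so the number of positives S ~ Bin(11, 0.5).
Step 4: Two-sided exact p-value = sum of Bin(11,0.5) probabilities at or below the observed probability = 0.226562.
Step 5: alpha = 0.05. fail to reject H0.

n_eff = 11, pos = 8, neg = 3, p = 0.226562, fail to reject H0.


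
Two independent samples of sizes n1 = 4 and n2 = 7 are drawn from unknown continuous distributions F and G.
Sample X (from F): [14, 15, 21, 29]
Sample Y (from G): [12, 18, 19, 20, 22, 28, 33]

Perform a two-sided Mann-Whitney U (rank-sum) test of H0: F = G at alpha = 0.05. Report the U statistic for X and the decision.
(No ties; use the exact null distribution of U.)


Step 1: Combine and sort all 11 observations; assign midranks.
sorted (value, group): (12,Y), (14,X), (15,X), (18,Y), (19,Y), (20,Y), (21,X), (22,Y), (28,Y), (29,X), (33,Y)
ranks: 12->1, 14->2, 15->3, 18->4, 19->5, 20->6, 21->7, 22->8, 28->9, 29->10, 33->11
Step 2: Rank sum for X: R1 = 2 + 3 + 7 + 10 = 22.
Step 3: U_X = R1 - n1(n1+1)/2 = 22 - 4*5/2 = 22 - 10 = 12.
       U_Y = n1*n2 - U_X = 28 - 12 = 16.
Step 4: No ties, so the exact null distribution of U (based on enumerating the C(11,4) = 330 equally likely rank assignments) gives the two-sided p-value.
Step 5: p-value = 0.787879; compare to alpha = 0.05. fail to reject H0.

U_X = 12, p = 0.787879, fail to reject H0 at alpha = 0.05.


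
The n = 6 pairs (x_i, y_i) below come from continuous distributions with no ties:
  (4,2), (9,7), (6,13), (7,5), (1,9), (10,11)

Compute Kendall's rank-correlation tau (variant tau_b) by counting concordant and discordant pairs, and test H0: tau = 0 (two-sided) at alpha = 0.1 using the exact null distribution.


Step 1: Enumerate the 15 unordered pairs (i,j) with i<j and classify each by sign(x_j-x_i) * sign(y_j-y_i).
  (1,2):dx=+5,dy=+5->C; (1,3):dx=+2,dy=+11->C; (1,4):dx=+3,dy=+3->C; (1,5):dx=-3,dy=+7->D
  (1,6):dx=+6,dy=+9->C; (2,3):dx=-3,dy=+6->D; (2,4):dx=-2,dy=-2->C; (2,5):dx=-8,dy=+2->D
  (2,6):dx=+1,dy=+4->C; (3,4):dx=+1,dy=-8->D; (3,5):dx=-5,dy=-4->C; (3,6):dx=+4,dy=-2->D
  (4,5):dx=-6,dy=+4->D; (4,6):dx=+3,dy=+6->C; (5,6):dx=+9,dy=+2->C
Step 2: C = 9, D = 6, total pairs = 15.
Step 3: tau = (C - D)/(n(n-1)/2) = (9 - 6)/15 = 0.200000.
Step 4: Exact two-sided p-value (enumerate n! = 720 permutations of y under H0): p = 0.719444.
Step 5: alpha = 0.1. fail to reject H0.

tau_b = 0.2000 (C=9, D=6), p = 0.719444, fail to reject H0.


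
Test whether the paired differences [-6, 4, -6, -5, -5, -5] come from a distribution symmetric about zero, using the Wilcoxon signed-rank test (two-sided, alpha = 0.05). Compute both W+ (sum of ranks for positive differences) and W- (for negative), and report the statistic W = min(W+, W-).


Step 1: Drop any zero differences (none here) and take |d_i|.
|d| = [6, 4, 6, 5, 5, 5]
Step 2: Midrank |d_i| (ties get averaged ranks).
ranks: |6|->5.5, |4|->1, |6|->5.5, |5|->3, |5|->3, |5|->3
Step 3: Attach original signs; sum ranks with positive sign and with negative sign.
W+ = 1 = 1
W- = 5.5 + 5.5 + 3 + 3 + 3 = 20
(Check: W+ + W- = 21 should equal n(n+1)/2 = 21.)
Step 4: Test statistic W = min(W+, W-) = 1.
Step 5: Ties in |d|, so use the tie-corrected normal approximation.
        E[W] = n(n+1)/4 = 6*7/4 = 10.5.
        Tie groups: |d|=5 (t=3), |d|=6 (t=2); sum(t^3 - t) = 30.
        Var[W] = n(n+1)(2n+1)/24 - sum(t^3-t)/48 = 546/24 - 30/48 = 22.125.
        z = (W - E[W]) / sqrt(Var[W]) = (1 - 10.5) / 4.7037 = -2.0197.
        Two-sided p = 2*Phi(z) = 0.043417.
Step 6: alpha = 0.05. reject H0.

W+ = 1, W- = 20, W = min = 1, p = 0.043417, reject H0.


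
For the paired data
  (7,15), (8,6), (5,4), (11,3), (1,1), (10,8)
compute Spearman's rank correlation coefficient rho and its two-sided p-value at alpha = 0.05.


Step 1: Rank x and y separately (midranks; no ties here).
rank(x): 7->3, 8->4, 5->2, 11->6, 1->1, 10->5
rank(y): 15->6, 6->4, 4->3, 3->2, 1->1, 8->5
Step 2: d_i = R_x(i) - R_y(i); compute d_i^2.
  (3-6)^2=9, (4-4)^2=0, (2-3)^2=1, (6-2)^2=16, (1-1)^2=0, (5-5)^2=0
sum(d^2) = 26.
Step 3: rho = 1 - 6*26 / (6*(6^2 - 1)) = 1 - 156/210 = 0.257143.
Step 4: Under H0, t = rho * sqrt((n-2)/(1-rho^2)) = 0.5322 ~ t(4).
Step 5: Two-sided p-value from the t-distribution with 4 df = 0.622787.
Step 6: alpha = 0.05. fail to reject H0.

rho = 0.2571, p = 0.622787, fail to reject H0 at alpha = 0.05.


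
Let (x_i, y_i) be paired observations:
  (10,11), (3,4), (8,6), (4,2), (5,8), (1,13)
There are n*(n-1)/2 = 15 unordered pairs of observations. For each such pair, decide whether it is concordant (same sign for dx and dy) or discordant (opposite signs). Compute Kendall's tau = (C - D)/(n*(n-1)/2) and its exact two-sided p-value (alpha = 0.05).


Step 1: Enumerate the 15 unordered pairs (i,j) with i<j and classify each by sign(x_j-x_i) * sign(y_j-y_i).
  (1,2):dx=-7,dy=-7->C; (1,3):dx=-2,dy=-5->C; (1,4):dx=-6,dy=-9->C; (1,5):dx=-5,dy=-3->C
  (1,6):dx=-9,dy=+2->D; (2,3):dx=+5,dy=+2->C; (2,4):dx=+1,dy=-2->D; (2,5):dx=+2,dy=+4->C
  (2,6):dx=-2,dy=+9->D; (3,4):dx=-4,dy=-4->C; (3,5):dx=-3,dy=+2->D; (3,6):dx=-7,dy=+7->D
  (4,5):dx=+1,dy=+6->C; (4,6):dx=-3,dy=+11->D; (5,6):dx=-4,dy=+5->D
Step 2: C = 8, D = 7, total pairs = 15.
Step 3: tau = (C - D)/(n(n-1)/2) = (8 - 7)/15 = 0.066667.
Step 4: Exact two-sided p-value (enumerate n! = 720 permutations of y under H0): p = 1.000000.
Step 5: alpha = 0.05. fail to reject H0.

tau_b = 0.0667 (C=8, D=7), p = 1.000000, fail to reject H0.


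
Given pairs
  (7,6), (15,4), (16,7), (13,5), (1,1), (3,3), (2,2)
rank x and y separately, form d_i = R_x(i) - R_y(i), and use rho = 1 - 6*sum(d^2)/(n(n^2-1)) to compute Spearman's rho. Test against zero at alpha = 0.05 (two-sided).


Step 1: Rank x and y separately (midranks; no ties here).
rank(x): 7->4, 15->6, 16->7, 13->5, 1->1, 3->3, 2->2
rank(y): 6->6, 4->4, 7->7, 5->5, 1->1, 3->3, 2->2
Step 2: d_i = R_x(i) - R_y(i); compute d_i^2.
  (4-6)^2=4, (6-4)^2=4, (7-7)^2=0, (5-5)^2=0, (1-1)^2=0, (3-3)^2=0, (2-2)^2=0
sum(d^2) = 8.
Step 3: rho = 1 - 6*8 / (7*(7^2 - 1)) = 1 - 48/336 = 0.857143.
Step 4: Under H0, t = rho * sqrt((n-2)/(1-rho^2)) = 3.7210 ~ t(5).
Step 5: Two-sided p-value from the t-distribution with 5 df = 0.013697.
Step 6: alpha = 0.05. reject H0.

rho = 0.8571, p = 0.013697, reject H0 at alpha = 0.05.


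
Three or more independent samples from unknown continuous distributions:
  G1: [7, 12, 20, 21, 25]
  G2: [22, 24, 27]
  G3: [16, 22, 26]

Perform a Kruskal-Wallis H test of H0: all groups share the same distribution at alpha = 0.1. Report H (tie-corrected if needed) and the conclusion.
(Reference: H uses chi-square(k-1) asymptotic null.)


Step 1: Combine all N = 11 observations and assign midranks.
sorted (value, group, rank): (7,G1,1), (12,G1,2), (16,G3,3), (20,G1,4), (21,G1,5), (22,G2,6.5), (22,G3,6.5), (24,G2,8), (25,G1,9), (26,G3,10), (27,G2,11)
Step 2: Sum ranks within each group.
R_1 = 21 (n_1 = 5)
R_2 = 25.5 (n_2 = 3)
R_3 = 19.5 (n_3 = 3)
Step 3: H = 12/(N(N+1)) * sum(R_i^2/n_i) - 3(N+1)
     = 12/(11*12) * (21^2/5 + 25.5^2/3 + 19.5^2/3) - 3*12
     = 0.090909 * 431.7 - 36
     = 3.245455.
Step 4: Ties present; correction factor C = 1 - 6/(11^3 - 11) = 0.995455. Corrected H = 3.245455 / 0.995455 = 3.260274.
Step 5: Under H0, H ~ chi^2(2); p-value = 0.195903.
Step 6: alpha = 0.1. fail to reject H0.

H = 3.2603, df = 2, p = 0.195903, fail to reject H0.


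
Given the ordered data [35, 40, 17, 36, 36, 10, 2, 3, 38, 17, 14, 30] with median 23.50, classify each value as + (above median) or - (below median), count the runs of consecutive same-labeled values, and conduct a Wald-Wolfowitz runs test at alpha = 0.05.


Step 1: Compute median = 23.50; label A = above, B = below.
Labels in order: AABAABBBABBA  (n_A = 6, n_B = 6)
Step 2: Count runs R = 7.
Step 3: Under H0 (random ordering), E[R] = 2*n_A*n_B/(n_A+n_B) + 1 = 2*6*6/12 + 1 = 7.0000.
        Var[R] = 2*n_A*n_B*(2*n_A*n_B - n_A - n_B) / ((n_A+n_B)^2 * (n_A+n_B-1)) = 4320/1584 = 2.7273.
        SD[R] = 1.6514.
Step 4: R = E[R], so z = 0 with no continuity correction.
Step 5: Two-sided p-value via normal approximation = 2*(1 - Phi(|z|)) = 1.000000.
Step 6: alpha = 0.05. fail to reject H0.

R = 7, z = 0.0000, p = 1.000000, fail to reject H0.


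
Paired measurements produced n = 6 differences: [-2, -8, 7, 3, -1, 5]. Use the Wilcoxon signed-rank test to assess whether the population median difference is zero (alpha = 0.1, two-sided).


Step 1: Drop any zero differences (none here) and take |d_i|.
|d| = [2, 8, 7, 3, 1, 5]
Step 2: Midrank |d_i| (ties get averaged ranks).
ranks: |2|->2, |8|->6, |7|->5, |3|->3, |1|->1, |5|->4
Step 3: Attach original signs; sum ranks with positive sign and with negative sign.
W+ = 5 + 3 + 4 = 12
W- = 2 + 6 + 1 = 9
(Check: W+ + W- = 21 should equal n(n+1)/2 = 21.)
Step 4: Test statistic W = min(W+, W-) = 9.
Step 5: No ties, so the exact null distribution over the 2^6 = 64 sign assignments gives the two-sided p-value = 0.843750.
Step 6: alpha = 0.1. fail to reject H0.

W+ = 12, W- = 9, W = min = 9, p = 0.843750, fail to reject H0.
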